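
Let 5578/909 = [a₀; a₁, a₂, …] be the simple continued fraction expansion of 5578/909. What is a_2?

⌊5578/909⌋ = 6, remainder 124
⌊909/124⌋ = 7, remainder 41
⌊124/41⌋ = 3, remainder 1

3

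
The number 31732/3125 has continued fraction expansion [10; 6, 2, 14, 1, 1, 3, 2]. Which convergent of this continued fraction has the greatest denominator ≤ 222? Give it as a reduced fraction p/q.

a_0 = 10: 10/1  (≤ bound)
a_1 = 6: 61/6  (≤ bound)
a_2 = 2: 132/13  (≤ bound)
a_3 = 14: 1909/188  (≤ bound)
a_4 = 1: 2041/201  (≤ bound)
a_5 = 1: 3950/389  (> 222, stop)

2041/201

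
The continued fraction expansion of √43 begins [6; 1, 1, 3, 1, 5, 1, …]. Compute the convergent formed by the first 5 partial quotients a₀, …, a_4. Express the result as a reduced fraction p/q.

59/9

Start with 1.
3 + 1/(1/1) = 3 + 1/1 = 4/1
1 + 1/(4/1) = 1 + 1/4 = 5/4
1 + 1/(5/4) = 1 + 4/5 = 9/5
6 + 1/(9/5) = 6 + 5/9 = 59/9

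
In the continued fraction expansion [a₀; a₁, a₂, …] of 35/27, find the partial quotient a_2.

2

⌊35/27⌋ = 1, remainder 8
⌊27/8⌋ = 3, remainder 3
⌊8/3⌋ = 2, remainder 2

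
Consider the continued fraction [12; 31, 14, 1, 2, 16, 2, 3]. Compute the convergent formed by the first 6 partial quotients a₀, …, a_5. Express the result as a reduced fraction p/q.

Use the convergent recurrence hₖ = aₖ·hₖ₋₁ + hₖ₋₂ (and likewise for the denominators kₖ):
a_0 = 12: 12/1
a_1 = 31: 373/31
a_2 = 14: 5234/435
a_3 = 1: 5607/466
a_4 = 2: 16448/1367
a_5 = 16: 268775/22338

268775/22338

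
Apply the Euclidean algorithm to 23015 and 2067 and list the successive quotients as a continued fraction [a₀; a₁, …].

Repeatedly divide and take the remainder:
23015 ÷ 2067 → quotient 11, remainder 278
2067 ÷ 278 → quotient 7, remainder 121
278 ÷ 121 → quotient 2, remainder 36
121 ÷ 36 → quotient 3, remainder 13
36 ÷ 13 → quotient 2, remainder 10
13 ÷ 10 → quotient 1, remainder 3
10 ÷ 3 → quotient 3, remainder 1
3 ÷ 1 → quotient 3, remainder 0

[11; 7, 2, 3, 2, 1, 3, 3]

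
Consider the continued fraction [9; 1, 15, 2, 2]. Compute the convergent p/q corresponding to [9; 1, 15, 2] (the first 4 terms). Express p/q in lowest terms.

328/33

Start with 2.
15 + 1/(2/1) = 15 + 1/2 = 31/2
1 + 1/(31/2) = 1 + 2/31 = 33/31
9 + 1/(33/31) = 9 + 31/33 = 328/33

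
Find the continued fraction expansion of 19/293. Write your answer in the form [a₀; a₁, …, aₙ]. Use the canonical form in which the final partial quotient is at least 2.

[0; 15, 2, 2, 1, 2]

19 ÷ 293 → quotient 0, remainder 19
293 ÷ 19 → quotient 15, remainder 8
19 ÷ 8 → quotient 2, remainder 3
8 ÷ 3 → quotient 2, remainder 2
3 ÷ 2 → quotient 1, remainder 1
2 ÷ 1 → quotient 2, remainder 0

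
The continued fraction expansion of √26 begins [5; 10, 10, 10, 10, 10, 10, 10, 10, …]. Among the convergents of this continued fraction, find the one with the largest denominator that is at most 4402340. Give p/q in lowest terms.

a_0 = 5: 5/1  (≤ bound)
a_1 = 10: 51/10  (≤ bound)
a_2 = 10: 515/101  (≤ bound)
a_3 = 10: 5201/1020  (≤ bound)
a_4 = 10: 52525/10301  (≤ bound)
a_5 = 10: 530451/104030  (≤ bound)
a_6 = 10: 5357035/1050601  (≤ bound)
a_7 = 10: 54100801/10610040  (> 4402340, stop)

5357035/1050601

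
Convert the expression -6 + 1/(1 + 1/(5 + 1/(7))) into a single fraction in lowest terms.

-222/43

Compute successive convergents:
a_0 = -6: -6/1
a_1 = 1: -5/1
a_2 = 5: -31/6
a_3 = 7: -222/43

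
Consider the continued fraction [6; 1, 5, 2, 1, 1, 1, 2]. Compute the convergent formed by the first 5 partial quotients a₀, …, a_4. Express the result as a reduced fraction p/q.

Start with 1.
2 + 1/(1/1) = 2 + 1/1 = 3/1
5 + 1/(3/1) = 5 + 1/3 = 16/3
1 + 1/(16/3) = 1 + 3/16 = 19/16
6 + 1/(19/16) = 6 + 16/19 = 130/19

130/19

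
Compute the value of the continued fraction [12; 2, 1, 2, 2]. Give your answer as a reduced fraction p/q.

235/19

Start with 2.
2 + 1/(2/1) = 2 + 1/2 = 5/2
1 + 1/(5/2) = 1 + 2/5 = 7/5
2 + 1/(7/5) = 2 + 5/7 = 19/7
12 + 1/(19/7) = 12 + 7/19 = 235/19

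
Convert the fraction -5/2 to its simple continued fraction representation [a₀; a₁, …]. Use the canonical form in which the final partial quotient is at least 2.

-5 ÷ 2 → quotient -3, remainder 1
2 ÷ 1 → quotient 2, remainder 0

[-3; 2]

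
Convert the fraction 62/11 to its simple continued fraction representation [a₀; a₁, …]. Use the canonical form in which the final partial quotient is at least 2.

[5; 1, 1, 1, 3]

62 ÷ 11 → quotient 5, remainder 7
11 ÷ 7 → quotient 1, remainder 4
7 ÷ 4 → quotient 1, remainder 3
4 ÷ 3 → quotient 1, remainder 1
3 ÷ 1 → quotient 3, remainder 0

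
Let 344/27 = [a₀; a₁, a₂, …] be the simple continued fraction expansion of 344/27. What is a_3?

⌊344/27⌋ = 12, remainder 20
⌊27/20⌋ = 1, remainder 7
⌊20/7⌋ = 2, remainder 6
⌊7/6⌋ = 1, remainder 1

1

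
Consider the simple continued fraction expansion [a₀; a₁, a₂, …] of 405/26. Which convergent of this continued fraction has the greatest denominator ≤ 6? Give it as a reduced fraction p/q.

78/5

a_0 = 15: 15/1  (≤ bound)
a_1 = 1: 16/1  (≤ bound)
a_2 = 1: 31/2  (≤ bound)
a_3 = 2: 78/5  (≤ bound)
a_4 = 1: 109/7  (> 6, stop)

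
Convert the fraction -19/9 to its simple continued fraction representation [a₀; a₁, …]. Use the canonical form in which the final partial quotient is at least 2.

[-3; 1, 8]

-19 = -3·9 + 8, so a_0 = -3
9 = 1·8 + 1, so a_1 = 1
8 = 8·1 + 0, so a_2 = 8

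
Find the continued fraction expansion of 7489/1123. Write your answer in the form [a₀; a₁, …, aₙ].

⌊7489/1123⌋ = 6, remainder 751
⌊1123/751⌋ = 1, remainder 372
⌊751/372⌋ = 2, remainder 7
⌊372/7⌋ = 53, remainder 1
⌊7/1⌋ = 7, remainder 0

[6; 1, 2, 53, 7]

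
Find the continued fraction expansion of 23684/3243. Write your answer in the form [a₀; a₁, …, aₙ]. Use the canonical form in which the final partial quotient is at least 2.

23684 = 7·3243 + 983, so a_0 = 7
3243 = 3·983 + 294, so a_1 = 3
983 = 3·294 + 101, so a_2 = 3
294 = 2·101 + 92, so a_3 = 2
101 = 1·92 + 9, so a_4 = 1
92 = 10·9 + 2, so a_5 = 10
9 = 4·2 + 1, so a_6 = 4
2 = 2·1 + 0, so a_7 = 2

[7; 3, 3, 2, 1, 10, 4, 2]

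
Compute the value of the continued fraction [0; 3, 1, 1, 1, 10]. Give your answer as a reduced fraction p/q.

32/117

Start with 10.
1 + 1/(10/1) = 1 + 1/10 = 11/10
1 + 1/(11/10) = 1 + 10/11 = 21/11
1 + 1/(21/11) = 1 + 11/21 = 32/21
3 + 1/(32/21) = 3 + 21/32 = 117/32
0 + 1/(117/32) = 0 + 32/117 = 32/117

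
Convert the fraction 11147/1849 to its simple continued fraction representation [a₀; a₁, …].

11147 ÷ 1849 → quotient 6, remainder 53
1849 ÷ 53 → quotient 34, remainder 47
53 ÷ 47 → quotient 1, remainder 6
47 ÷ 6 → quotient 7, remainder 5
6 ÷ 5 → quotient 1, remainder 1
5 ÷ 1 → quotient 5, remainder 0

[6; 34, 1, 7, 1, 5]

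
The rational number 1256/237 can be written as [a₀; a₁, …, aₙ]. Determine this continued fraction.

⌊1256/237⌋ = 5, remainder 71
⌊237/71⌋ = 3, remainder 24
⌊71/24⌋ = 2, remainder 23
⌊24/23⌋ = 1, remainder 1
⌊23/1⌋ = 23, remainder 0

[5; 3, 2, 1, 23]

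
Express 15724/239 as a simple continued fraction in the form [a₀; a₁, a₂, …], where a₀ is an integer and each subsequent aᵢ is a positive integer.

15724 ÷ 239 → quotient 65, remainder 189
239 ÷ 189 → quotient 1, remainder 50
189 ÷ 50 → quotient 3, remainder 39
50 ÷ 39 → quotient 1, remainder 11
39 ÷ 11 → quotient 3, remainder 6
11 ÷ 6 → quotient 1, remainder 5
6 ÷ 5 → quotient 1, remainder 1
5 ÷ 1 → quotient 5, remainder 0

[65; 1, 3, 1, 3, 1, 1, 5]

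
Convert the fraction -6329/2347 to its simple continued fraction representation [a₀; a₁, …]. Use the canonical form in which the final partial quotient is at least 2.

[-3; 3, 3, 2, 1, 2, 26]

Run the Euclidean algorithm, recording each quotient:
-6329 = -3·2347 + 712, so a_0 = -3
2347 = 3·712 + 211, so a_1 = 3
712 = 3·211 + 79, so a_2 = 3
211 = 2·79 + 53, so a_3 = 2
79 = 1·53 + 26, so a_4 = 1
53 = 2·26 + 1, so a_5 = 2
26 = 26·1 + 0, so a_6 = 26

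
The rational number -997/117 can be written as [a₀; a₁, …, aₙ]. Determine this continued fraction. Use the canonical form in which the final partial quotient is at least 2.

⌊-997/117⌋ = -9, remainder 56
⌊117/56⌋ = 2, remainder 5
⌊56/5⌋ = 11, remainder 1
⌊5/1⌋ = 5, remainder 0

[-9; 2, 11, 5]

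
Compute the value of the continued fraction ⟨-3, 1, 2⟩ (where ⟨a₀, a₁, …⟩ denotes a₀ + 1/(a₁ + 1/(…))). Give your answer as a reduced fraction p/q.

-7/3

Start with 2.
1 + 1/(2/1) = 1 + 1/2 = 3/2
-3 + 1/(3/2) = -3 + 2/3 = -7/3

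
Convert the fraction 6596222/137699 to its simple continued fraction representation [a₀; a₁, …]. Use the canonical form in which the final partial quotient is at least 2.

[47; 1, 9, 3, 33, 13, 3, 3]

6596222 ÷ 137699 → quotient 47, remainder 124369
137699 ÷ 124369 → quotient 1, remainder 13330
124369 ÷ 13330 → quotient 9, remainder 4399
13330 ÷ 4399 → quotient 3, remainder 133
4399 ÷ 133 → quotient 33, remainder 10
133 ÷ 10 → quotient 13, remainder 3
10 ÷ 3 → quotient 3, remainder 1
3 ÷ 1 → quotient 3, remainder 0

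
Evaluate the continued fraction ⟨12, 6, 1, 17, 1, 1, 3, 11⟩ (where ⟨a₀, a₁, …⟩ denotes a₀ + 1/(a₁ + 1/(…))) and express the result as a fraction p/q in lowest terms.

123747/10190

a_0 = 12: 12/1
a_1 = 6: 73/6
a_2 = 1: 85/7
a_3 = 17: 1518/125
a_4 = 1: 1603/132
a_5 = 1: 3121/257
a_6 = 3: 10966/903
a_7 = 11: 123747/10190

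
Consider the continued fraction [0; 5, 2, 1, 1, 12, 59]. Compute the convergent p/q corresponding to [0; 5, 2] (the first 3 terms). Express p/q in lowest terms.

a_0 = 0: 0/1
a_1 = 5: 1/5
a_2 = 2: 2/11

2/11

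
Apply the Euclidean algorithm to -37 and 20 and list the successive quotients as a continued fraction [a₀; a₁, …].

⌊-37/20⌋ = -2, remainder 3
⌊20/3⌋ = 6, remainder 2
⌊3/2⌋ = 1, remainder 1
⌊2/1⌋ = 2, remainder 0

[-2; 6, 1, 2]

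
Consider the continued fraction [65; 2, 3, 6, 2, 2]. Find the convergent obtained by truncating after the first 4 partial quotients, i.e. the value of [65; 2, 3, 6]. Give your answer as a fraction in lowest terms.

2879/44

Start with 6.
3 + 1/(6/1) = 3 + 1/6 = 19/6
2 + 1/(19/6) = 2 + 6/19 = 44/19
65 + 1/(44/19) = 65 + 19/44 = 2879/44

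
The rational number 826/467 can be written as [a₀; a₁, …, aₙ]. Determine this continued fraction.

⌊826/467⌋ = 1, remainder 359
⌊467/359⌋ = 1, remainder 108
⌊359/108⌋ = 3, remainder 35
⌊108/35⌋ = 3, remainder 3
⌊35/3⌋ = 11, remainder 2
⌊3/2⌋ = 1, remainder 1
⌊2/1⌋ = 2, remainder 0

[1; 1, 3, 3, 11, 1, 2]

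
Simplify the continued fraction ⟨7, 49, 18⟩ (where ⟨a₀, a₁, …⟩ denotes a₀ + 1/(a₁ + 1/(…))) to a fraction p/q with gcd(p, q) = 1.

Compute successive convergents:
a_0 = 7: 7/1
a_1 = 49: 344/49
a_2 = 18: 6199/883

6199/883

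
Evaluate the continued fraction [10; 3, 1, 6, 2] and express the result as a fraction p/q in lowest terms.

595/58

Start with 2.
6 + 1/(2/1) = 6 + 1/2 = 13/2
1 + 1/(13/2) = 1 + 2/13 = 15/13
3 + 1/(15/13) = 3 + 13/15 = 58/15
10 + 1/(58/15) = 10 + 15/58 = 595/58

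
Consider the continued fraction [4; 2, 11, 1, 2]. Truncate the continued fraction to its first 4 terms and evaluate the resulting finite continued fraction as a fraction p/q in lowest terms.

a_0 = 4: 4/1
a_1 = 2: 9/2
a_2 = 11: 103/23
a_3 = 1: 112/25

112/25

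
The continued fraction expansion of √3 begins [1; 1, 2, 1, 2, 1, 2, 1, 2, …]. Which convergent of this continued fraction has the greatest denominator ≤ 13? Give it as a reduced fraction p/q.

a_0 = 1: 1/1  (≤ bound)
a_1 = 1: 2/1  (≤ bound)
a_2 = 2: 5/3  (≤ bound)
a_3 = 1: 7/4  (≤ bound)
a_4 = 2: 19/11  (≤ bound)
a_5 = 1: 26/15  (> 13, stop)

19/11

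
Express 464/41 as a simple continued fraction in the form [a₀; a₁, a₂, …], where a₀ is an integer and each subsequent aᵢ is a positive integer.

464 = 11·41 + 13, so a_0 = 11
41 = 3·13 + 2, so a_1 = 3
13 = 6·2 + 1, so a_2 = 6
2 = 2·1 + 0, so a_3 = 2

[11; 3, 6, 2]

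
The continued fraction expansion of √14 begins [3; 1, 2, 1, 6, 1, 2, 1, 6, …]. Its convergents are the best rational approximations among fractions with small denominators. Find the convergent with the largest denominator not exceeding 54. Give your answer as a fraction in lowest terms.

List convergents until the denominator exceeds the bound:
a_0 = 3: 3/1  (≤ bound)
a_1 = 1: 4/1  (≤ bound)
a_2 = 2: 11/3  (≤ bound)
a_3 = 1: 15/4  (≤ bound)
a_4 = 6: 101/27  (≤ bound)
a_5 = 1: 116/31  (≤ bound)
a_6 = 2: 333/89  (> 54, stop)

116/31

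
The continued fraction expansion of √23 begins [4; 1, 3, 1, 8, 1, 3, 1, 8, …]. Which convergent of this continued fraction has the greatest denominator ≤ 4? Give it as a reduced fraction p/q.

19/4

List convergents until the denominator exceeds the bound:
a_0 = 4: 4/1  (≤ bound)
a_1 = 1: 5/1  (≤ bound)
a_2 = 3: 19/4  (≤ bound)
a_3 = 1: 24/5  (> 4, stop)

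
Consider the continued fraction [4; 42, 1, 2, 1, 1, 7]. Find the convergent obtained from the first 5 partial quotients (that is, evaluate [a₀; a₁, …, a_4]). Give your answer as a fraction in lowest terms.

688/171

Use the convergent recurrence hₖ = aₖ·hₖ₋₁ + hₖ₋₂ (and likewise for the denominators kₖ):
a_0 = 4: 4/1
a_1 = 42: 169/42
a_2 = 1: 173/43
a_3 = 2: 515/128
a_4 = 1: 688/171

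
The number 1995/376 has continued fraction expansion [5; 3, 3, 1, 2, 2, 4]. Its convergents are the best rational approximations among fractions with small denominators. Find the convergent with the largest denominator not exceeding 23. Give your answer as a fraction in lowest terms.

List convergents until the denominator exceeds the bound:
a_0 = 5: 5/1  (≤ bound)
a_1 = 3: 16/3  (≤ bound)
a_2 = 3: 53/10  (≤ bound)
a_3 = 1: 69/13  (≤ bound)
a_4 = 2: 191/36  (> 23, stop)

69/13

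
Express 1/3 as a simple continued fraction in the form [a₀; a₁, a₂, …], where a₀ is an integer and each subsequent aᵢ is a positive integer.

[0; 3]

Run the Euclidean algorithm, recording each quotient:
1 ÷ 3 → quotient 0, remainder 1
3 ÷ 1 → quotient 3, remainder 0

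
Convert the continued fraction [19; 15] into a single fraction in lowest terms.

Start with 15.
19 + 1/(15/1) = 19 + 1/15 = 286/15

286/15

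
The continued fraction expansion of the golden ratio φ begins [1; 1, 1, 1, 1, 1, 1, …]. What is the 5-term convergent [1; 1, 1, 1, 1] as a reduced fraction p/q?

Use the convergent recurrence hₖ = aₖ·hₖ₋₁ + hₖ₋₂ (and likewise for the denominators kₖ):
a_0 = 1: 1/1
a_1 = 1: 2/1
a_2 = 1: 3/2
a_3 = 1: 5/3
a_4 = 1: 8/5

8/5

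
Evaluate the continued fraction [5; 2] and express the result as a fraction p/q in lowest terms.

a_0 = 5: 5/1
a_1 = 2: 11/2

11/2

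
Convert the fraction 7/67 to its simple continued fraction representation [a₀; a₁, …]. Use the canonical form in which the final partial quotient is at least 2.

[0; 9, 1, 1, 3]

⌊7/67⌋ = 0, remainder 7
⌊67/7⌋ = 9, remainder 4
⌊7/4⌋ = 1, remainder 3
⌊4/3⌋ = 1, remainder 1
⌊3/1⌋ = 3, remainder 0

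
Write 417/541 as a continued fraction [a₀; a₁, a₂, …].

[0; 1, 3, 2, 1, 3, 11]

417 = 0·541 + 417, so a_0 = 0
541 = 1·417 + 124, so a_1 = 1
417 = 3·124 + 45, so a_2 = 3
124 = 2·45 + 34, so a_3 = 2
45 = 1·34 + 11, so a_4 = 1
34 = 3·11 + 1, so a_5 = 3
11 = 11·1 + 0, so a_6 = 11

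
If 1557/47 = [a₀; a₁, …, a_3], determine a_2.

Repeatedly divide and take the remainder:
1557 = 33·47 + 6, so a_0 = 33
47 = 7·6 + 5, so a_1 = 7
6 = 1·5 + 1, so a_2 = 1

1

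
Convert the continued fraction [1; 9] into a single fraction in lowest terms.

Collapse the nested fraction from the inside out:
Start with 9.
1 + 1/(9/1) = 1 + 1/9 = 10/9

10/9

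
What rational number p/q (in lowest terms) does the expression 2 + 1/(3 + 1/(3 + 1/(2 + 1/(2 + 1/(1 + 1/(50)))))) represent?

Start with 50.
1 + 1/(50/1) = 1 + 1/50 = 51/50
2 + 1/(51/50) = 2 + 50/51 = 152/51
2 + 1/(152/51) = 2 + 51/152 = 355/152
3 + 1/(355/152) = 3 + 152/355 = 1217/355
3 + 1/(1217/355) = 3 + 355/1217 = 4006/1217
2 + 1/(4006/1217) = 2 + 1217/4006 = 9229/4006

9229/4006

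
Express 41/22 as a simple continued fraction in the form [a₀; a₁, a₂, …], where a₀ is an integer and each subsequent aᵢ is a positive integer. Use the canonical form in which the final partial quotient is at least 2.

⌊41/22⌋ = 1, remainder 19
⌊22/19⌋ = 1, remainder 3
⌊19/3⌋ = 6, remainder 1
⌊3/1⌋ = 3, remainder 0

[1; 1, 6, 3]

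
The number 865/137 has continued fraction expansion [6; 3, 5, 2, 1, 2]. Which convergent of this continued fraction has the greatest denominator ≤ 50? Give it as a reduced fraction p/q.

List convergents until the denominator exceeds the bound:
a_0 = 6: 6/1  (≤ bound)
a_1 = 3: 19/3  (≤ bound)
a_2 = 5: 101/16  (≤ bound)
a_3 = 2: 221/35  (≤ bound)
a_4 = 1: 322/51  (> 50, stop)

221/35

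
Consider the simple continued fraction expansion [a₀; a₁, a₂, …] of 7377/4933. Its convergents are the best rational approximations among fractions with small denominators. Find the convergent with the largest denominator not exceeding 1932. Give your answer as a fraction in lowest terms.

List convergents until the denominator exceeds the bound:
a_0 = 1: 1/1  (≤ bound)
a_1 = 2: 3/2  (≤ bound)
a_2 = 54: 163/109  (≤ bound)
a_3 = 3: 492/329  (≤ bound)
a_4 = 4: 2131/1425  (≤ bound)
a_5 = 1: 2623/1754  (≤ bound)
a_6 = 2: 7377/4933  (> 1932, stop)

2623/1754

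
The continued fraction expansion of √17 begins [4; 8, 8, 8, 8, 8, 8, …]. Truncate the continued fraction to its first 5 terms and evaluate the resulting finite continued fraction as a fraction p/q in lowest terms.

Start with 8.
8 + 1/(8/1) = 8 + 1/8 = 65/8
8 + 1/(65/8) = 8 + 8/65 = 528/65
8 + 1/(528/65) = 8 + 65/528 = 4289/528
4 + 1/(4289/528) = 4 + 528/4289 = 17684/4289

17684/4289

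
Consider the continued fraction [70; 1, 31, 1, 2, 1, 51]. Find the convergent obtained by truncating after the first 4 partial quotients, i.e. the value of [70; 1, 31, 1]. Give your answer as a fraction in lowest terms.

2342/33

Collapse the nested fraction from the inside out:
Start with 1.
31 + 1/(1/1) = 31 + 1/1 = 32/1
1 + 1/(32/1) = 1 + 1/32 = 33/32
70 + 1/(33/32) = 70 + 32/33 = 2342/33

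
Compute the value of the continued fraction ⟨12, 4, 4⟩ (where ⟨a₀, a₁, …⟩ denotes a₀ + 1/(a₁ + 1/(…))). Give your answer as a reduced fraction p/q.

a_0 = 12: 12/1
a_1 = 4: 49/4
a_2 = 4: 208/17

208/17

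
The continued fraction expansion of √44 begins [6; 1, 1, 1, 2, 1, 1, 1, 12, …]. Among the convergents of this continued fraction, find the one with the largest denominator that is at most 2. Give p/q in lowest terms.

13/2

List convergents until the denominator exceeds the bound:
a_0 = 6: 6/1  (≤ bound)
a_1 = 1: 7/1  (≤ bound)
a_2 = 1: 13/2  (≤ bound)
a_3 = 1: 20/3  (> 2, stop)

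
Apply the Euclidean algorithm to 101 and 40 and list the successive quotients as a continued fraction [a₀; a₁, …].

[2; 1, 1, 9, 2]

101 ÷ 40 → quotient 2, remainder 21
40 ÷ 21 → quotient 1, remainder 19
21 ÷ 19 → quotient 1, remainder 2
19 ÷ 2 → quotient 9, remainder 1
2 ÷ 1 → quotient 2, remainder 0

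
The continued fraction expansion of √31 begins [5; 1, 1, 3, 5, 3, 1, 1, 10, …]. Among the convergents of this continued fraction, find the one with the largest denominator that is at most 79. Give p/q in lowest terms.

206/37

a_0 = 5: 5/1  (≤ bound)
a_1 = 1: 6/1  (≤ bound)
a_2 = 1: 11/2  (≤ bound)
a_3 = 3: 39/7  (≤ bound)
a_4 = 5: 206/37  (≤ bound)
a_5 = 3: 657/118  (> 79, stop)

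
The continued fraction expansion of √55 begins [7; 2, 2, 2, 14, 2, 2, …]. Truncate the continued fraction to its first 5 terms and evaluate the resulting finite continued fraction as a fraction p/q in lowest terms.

1283/173

Start with 14.
2 + 1/(14/1) = 2 + 1/14 = 29/14
2 + 1/(29/14) = 2 + 14/29 = 72/29
2 + 1/(72/29) = 2 + 29/72 = 173/72
7 + 1/(173/72) = 7 + 72/173 = 1283/173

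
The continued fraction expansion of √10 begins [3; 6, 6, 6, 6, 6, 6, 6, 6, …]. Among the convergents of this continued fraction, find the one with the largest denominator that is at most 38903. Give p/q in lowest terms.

List convergents until the denominator exceeds the bound:
a_0 = 3: 3/1  (≤ bound)
a_1 = 6: 19/6  (≤ bound)
a_2 = 6: 117/37  (≤ bound)
a_3 = 6: 721/228  (≤ bound)
a_4 = 6: 4443/1405  (≤ bound)
a_5 = 6: 27379/8658  (≤ bound)
a_6 = 6: 168717/53353  (> 38903, stop)

27379/8658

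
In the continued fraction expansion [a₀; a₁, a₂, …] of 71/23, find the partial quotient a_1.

11

Repeatedly divide and take the remainder:
71 = 3·23 + 2, so a_0 = 3
23 = 11·2 + 1, so a_1 = 11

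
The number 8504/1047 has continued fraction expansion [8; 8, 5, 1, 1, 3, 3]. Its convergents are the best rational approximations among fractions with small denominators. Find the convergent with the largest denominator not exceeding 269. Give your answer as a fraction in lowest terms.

731/90

a_0 = 8: 8/1  (≤ bound)
a_1 = 8: 65/8  (≤ bound)
a_2 = 5: 333/41  (≤ bound)
a_3 = 1: 398/49  (≤ bound)
a_4 = 1: 731/90  (≤ bound)
a_5 = 3: 2591/319  (> 269, stop)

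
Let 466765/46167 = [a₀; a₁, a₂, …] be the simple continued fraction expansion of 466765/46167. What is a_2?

⌊466765/46167⌋ = 10, remainder 5095
⌊46167/5095⌋ = 9, remainder 312
⌊5095/312⌋ = 16, remainder 103

16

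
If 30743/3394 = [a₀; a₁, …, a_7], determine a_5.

1

30743 = 9·3394 + 197, so a_0 = 9
3394 = 17·197 + 45, so a_1 = 17
197 = 4·45 + 17, so a_2 = 4
45 = 2·17 + 11, so a_3 = 2
17 = 1·11 + 6, so a_4 = 1
11 = 1·6 + 5, so a_5 = 1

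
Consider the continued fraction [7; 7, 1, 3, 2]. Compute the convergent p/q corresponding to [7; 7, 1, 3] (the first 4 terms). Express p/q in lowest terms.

221/31

Compute successive convergents:
a_0 = 7: 7/1
a_1 = 7: 50/7
a_2 = 1: 57/8
a_3 = 3: 221/31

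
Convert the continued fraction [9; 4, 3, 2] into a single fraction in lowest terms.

277/30

a_0 = 9: 9/1
a_1 = 4: 37/4
a_2 = 3: 120/13
a_3 = 2: 277/30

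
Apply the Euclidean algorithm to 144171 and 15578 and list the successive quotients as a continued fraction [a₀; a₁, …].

⌊144171/15578⌋ = 9, remainder 3969
⌊15578/3969⌋ = 3, remainder 3671
⌊3969/3671⌋ = 1, remainder 298
⌊3671/298⌋ = 12, remainder 95
⌊298/95⌋ = 3, remainder 13
⌊95/13⌋ = 7, remainder 4
⌊13/4⌋ = 3, remainder 1
⌊4/1⌋ = 4, remainder 0

[9; 3, 1, 12, 3, 7, 3, 4]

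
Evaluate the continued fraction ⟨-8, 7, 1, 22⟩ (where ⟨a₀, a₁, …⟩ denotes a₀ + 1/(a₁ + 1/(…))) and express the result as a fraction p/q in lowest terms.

a_0 = -8: -8/1
a_1 = 7: -55/7
a_2 = 1: -63/8
a_3 = 22: -1441/183

-1441/183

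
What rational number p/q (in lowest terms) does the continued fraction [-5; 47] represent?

Compute successive convergents:
a_0 = -5: -5/1
a_1 = 47: -234/47

-234/47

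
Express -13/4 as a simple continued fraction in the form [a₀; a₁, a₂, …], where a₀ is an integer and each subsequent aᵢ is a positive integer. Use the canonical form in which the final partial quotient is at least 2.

[-4; 1, 3]

⌊-13/4⌋ = -4, remainder 3
⌊4/3⌋ = 1, remainder 1
⌊3/1⌋ = 3, remainder 0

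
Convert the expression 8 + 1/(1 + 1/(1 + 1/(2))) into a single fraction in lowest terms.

43/5

Start with 2.
1 + 1/(2/1) = 1 + 1/2 = 3/2
1 + 1/(3/2) = 1 + 2/3 = 5/3
8 + 1/(5/3) = 8 + 3/5 = 43/5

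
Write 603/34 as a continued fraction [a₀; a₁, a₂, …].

603 = 17·34 + 25, so a_0 = 17
34 = 1·25 + 9, so a_1 = 1
25 = 2·9 + 7, so a_2 = 2
9 = 1·7 + 2, so a_3 = 1
7 = 3·2 + 1, so a_4 = 3
2 = 2·1 + 0, so a_5 = 2

[17; 1, 2, 1, 3, 2]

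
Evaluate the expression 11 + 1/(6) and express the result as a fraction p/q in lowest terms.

Use the convergent recurrence hₖ = aₖ·hₖ₋₁ + hₖ₋₂ (and likewise for the denominators kₖ):
a_0 = 11: 11/1
a_1 = 6: 67/6

67/6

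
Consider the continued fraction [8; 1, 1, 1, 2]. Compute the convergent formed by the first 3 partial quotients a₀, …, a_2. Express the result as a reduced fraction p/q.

a_0 = 8: 8/1
a_1 = 1: 9/1
a_2 = 1: 17/2

17/2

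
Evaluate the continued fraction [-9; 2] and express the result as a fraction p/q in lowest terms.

-17/2

a_0 = -9: -9/1
a_1 = 2: -17/2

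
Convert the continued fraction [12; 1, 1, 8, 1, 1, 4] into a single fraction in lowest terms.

Start with 4.
1 + 1/(4/1) = 1 + 1/4 = 5/4
1 + 1/(5/4) = 1 + 4/5 = 9/5
8 + 1/(9/5) = 8 + 5/9 = 77/9
1 + 1/(77/9) = 1 + 9/77 = 86/77
1 + 1/(86/77) = 1 + 77/86 = 163/86
12 + 1/(163/86) = 12 + 86/163 = 2042/163

2042/163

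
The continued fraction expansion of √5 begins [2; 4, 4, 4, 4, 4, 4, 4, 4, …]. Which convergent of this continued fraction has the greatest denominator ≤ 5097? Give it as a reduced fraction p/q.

a_0 = 2: 2/1  (≤ bound)
a_1 = 4: 9/4  (≤ bound)
a_2 = 4: 38/17  (≤ bound)
a_3 = 4: 161/72  (≤ bound)
a_4 = 4: 682/305  (≤ bound)
a_5 = 4: 2889/1292  (≤ bound)
a_6 = 4: 12238/5473  (> 5097, stop)

2889/1292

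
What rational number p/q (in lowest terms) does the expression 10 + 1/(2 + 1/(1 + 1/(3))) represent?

114/11

a_0 = 10: 10/1
a_1 = 2: 21/2
a_2 = 1: 31/3
a_3 = 3: 114/11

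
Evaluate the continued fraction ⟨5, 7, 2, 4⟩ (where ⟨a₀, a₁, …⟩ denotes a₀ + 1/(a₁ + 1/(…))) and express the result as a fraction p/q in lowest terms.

344/67

Build up convergents one term at a time:
a_0 = 5: 5/1
a_1 = 7: 36/7
a_2 = 2: 77/15
a_3 = 4: 344/67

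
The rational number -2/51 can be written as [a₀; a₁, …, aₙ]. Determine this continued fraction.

[-1; 1, 24, 2]

Repeatedly divide and take the remainder:
-2 ÷ 51 → quotient -1, remainder 49
51 ÷ 49 → quotient 1, remainder 2
49 ÷ 2 → quotient 24, remainder 1
2 ÷ 1 → quotient 2, remainder 0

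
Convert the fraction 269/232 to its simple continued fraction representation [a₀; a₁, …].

[1; 6, 3, 1, 2, 3]

269 ÷ 232 → quotient 1, remainder 37
232 ÷ 37 → quotient 6, remainder 10
37 ÷ 10 → quotient 3, remainder 7
10 ÷ 7 → quotient 1, remainder 3
7 ÷ 3 → quotient 2, remainder 1
3 ÷ 1 → quotient 3, remainder 0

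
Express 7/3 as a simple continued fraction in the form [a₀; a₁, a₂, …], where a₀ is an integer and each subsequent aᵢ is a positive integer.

[2; 3]

7 = 2·3 + 1, so a_0 = 2
3 = 3·1 + 0, so a_1 = 3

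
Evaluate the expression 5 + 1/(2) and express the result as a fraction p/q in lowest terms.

11/2

Start with 2.
5 + 1/(2/1) = 5 + 1/2 = 11/2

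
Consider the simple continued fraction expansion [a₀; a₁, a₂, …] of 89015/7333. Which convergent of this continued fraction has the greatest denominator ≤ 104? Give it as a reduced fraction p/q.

437/36

List convergents until the denominator exceeds the bound:
a_0 = 12: 12/1  (≤ bound)
a_1 = 7: 85/7  (≤ bound)
a_2 = 5: 437/36  (≤ bound)
a_3 = 10: 4455/367  (> 104, stop)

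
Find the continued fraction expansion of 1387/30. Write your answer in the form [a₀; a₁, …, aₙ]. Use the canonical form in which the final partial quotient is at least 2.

Run the Euclidean algorithm, recording each quotient:
1387 ÷ 30 → quotient 46, remainder 7
30 ÷ 7 → quotient 4, remainder 2
7 ÷ 2 → quotient 3, remainder 1
2 ÷ 1 → quotient 2, remainder 0

[46; 4, 3, 2]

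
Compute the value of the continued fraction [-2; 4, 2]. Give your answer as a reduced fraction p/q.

Start with 2.
4 + 1/(2/1) = 4 + 1/2 = 9/2
-2 + 1/(9/2) = -2 + 2/9 = -16/9

-16/9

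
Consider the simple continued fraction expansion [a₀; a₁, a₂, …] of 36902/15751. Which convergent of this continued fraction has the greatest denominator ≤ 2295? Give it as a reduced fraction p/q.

a_0 = 2: 2/1  (≤ bound)
a_1 = 2: 5/2  (≤ bound)
a_2 = 1: 7/3  (≤ bound)
a_3 = 11: 82/35  (≤ bound)
a_4 = 37: 3041/1298  (≤ bound)
a_5 = 2: 6164/2631  (> 2295, stop)

3041/1298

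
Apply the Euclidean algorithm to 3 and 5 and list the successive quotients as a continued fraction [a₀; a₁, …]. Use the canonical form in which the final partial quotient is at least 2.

[0; 1, 1, 2]

⌊3/5⌋ = 0, remainder 3
⌊5/3⌋ = 1, remainder 2
⌊3/2⌋ = 1, remainder 1
⌊2/1⌋ = 2, remainder 0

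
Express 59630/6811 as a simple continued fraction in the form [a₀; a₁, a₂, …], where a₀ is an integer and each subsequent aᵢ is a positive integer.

59630 ÷ 6811 → quotient 8, remainder 5142
6811 ÷ 5142 → quotient 1, remainder 1669
5142 ÷ 1669 → quotient 3, remainder 135
1669 ÷ 135 → quotient 12, remainder 49
135 ÷ 49 → quotient 2, remainder 37
49 ÷ 37 → quotient 1, remainder 12
37 ÷ 12 → quotient 3, remainder 1
12 ÷ 1 → quotient 12, remainder 0

[8; 1, 3, 12, 2, 1, 3, 12]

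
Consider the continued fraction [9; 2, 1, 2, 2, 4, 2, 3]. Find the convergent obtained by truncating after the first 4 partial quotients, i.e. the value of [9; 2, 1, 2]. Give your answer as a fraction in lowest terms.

75/8

Start with 2.
1 + 1/(2/1) = 1 + 1/2 = 3/2
2 + 1/(3/2) = 2 + 2/3 = 8/3
9 + 1/(8/3) = 9 + 3/8 = 75/8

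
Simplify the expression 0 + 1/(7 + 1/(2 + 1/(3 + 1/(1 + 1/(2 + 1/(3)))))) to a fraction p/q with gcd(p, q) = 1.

84/625

Work from the innermost term outward:
Start with 3.
2 + 1/(3/1) = 2 + 1/3 = 7/3
1 + 1/(7/3) = 1 + 3/7 = 10/7
3 + 1/(10/7) = 3 + 7/10 = 37/10
2 + 1/(37/10) = 2 + 10/37 = 84/37
7 + 1/(84/37) = 7 + 37/84 = 625/84
0 + 1/(625/84) = 0 + 84/625 = 84/625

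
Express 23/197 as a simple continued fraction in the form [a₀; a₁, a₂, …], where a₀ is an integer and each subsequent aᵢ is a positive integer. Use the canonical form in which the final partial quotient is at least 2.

Apply division with remainder until the remainder is 0:
⌊23/197⌋ = 0, remainder 23
⌊197/23⌋ = 8, remainder 13
⌊23/13⌋ = 1, remainder 10
⌊13/10⌋ = 1, remainder 3
⌊10/3⌋ = 3, remainder 1
⌊3/1⌋ = 3, remainder 0

[0; 8, 1, 1, 3, 3]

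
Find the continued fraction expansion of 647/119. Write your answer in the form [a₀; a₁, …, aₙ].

[5; 2, 3, 2, 7]

647 = 5·119 + 52, so a_0 = 5
119 = 2·52 + 15, so a_1 = 2
52 = 3·15 + 7, so a_2 = 3
15 = 2·7 + 1, so a_3 = 2
7 = 7·1 + 0, so a_4 = 7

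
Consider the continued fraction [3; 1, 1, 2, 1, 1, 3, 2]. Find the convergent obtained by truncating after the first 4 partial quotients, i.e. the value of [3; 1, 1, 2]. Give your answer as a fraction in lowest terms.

18/5

Build up convergents one term at a time:
a_0 = 3: 3/1
a_1 = 1: 4/1
a_2 = 1: 7/2
a_3 = 2: 18/5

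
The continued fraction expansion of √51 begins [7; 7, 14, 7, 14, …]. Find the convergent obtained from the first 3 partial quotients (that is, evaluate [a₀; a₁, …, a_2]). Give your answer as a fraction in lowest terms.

Collapse the nested fraction from the inside out:
Start with 14.
7 + 1/(14/1) = 7 + 1/14 = 99/14
7 + 1/(99/14) = 7 + 14/99 = 707/99

707/99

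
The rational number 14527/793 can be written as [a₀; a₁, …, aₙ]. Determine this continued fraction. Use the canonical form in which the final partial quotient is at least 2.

Run the Euclidean algorithm, recording each quotient:
14527 ÷ 793 → quotient 18, remainder 253
793 ÷ 253 → quotient 3, remainder 34
253 ÷ 34 → quotient 7, remainder 15
34 ÷ 15 → quotient 2, remainder 4
15 ÷ 4 → quotient 3, remainder 3
4 ÷ 3 → quotient 1, remainder 1
3 ÷ 1 → quotient 3, remainder 0

[18; 3, 7, 2, 3, 1, 3]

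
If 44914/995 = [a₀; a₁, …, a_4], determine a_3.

3

⌊44914/995⌋ = 45, remainder 139
⌊995/139⌋ = 7, remainder 22
⌊139/22⌋ = 6, remainder 7
⌊22/7⌋ = 3, remainder 1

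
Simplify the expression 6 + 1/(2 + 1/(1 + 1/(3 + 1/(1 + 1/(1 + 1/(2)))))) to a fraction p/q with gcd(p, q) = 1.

Start with 2.
1 + 1/(2/1) = 1 + 1/2 = 3/2
1 + 1/(3/2) = 1 + 2/3 = 5/3
3 + 1/(5/3) = 3 + 3/5 = 18/5
1 + 1/(18/5) = 1 + 5/18 = 23/18
2 + 1/(23/18) = 2 + 18/23 = 64/23
6 + 1/(64/23) = 6 + 23/64 = 407/64

407/64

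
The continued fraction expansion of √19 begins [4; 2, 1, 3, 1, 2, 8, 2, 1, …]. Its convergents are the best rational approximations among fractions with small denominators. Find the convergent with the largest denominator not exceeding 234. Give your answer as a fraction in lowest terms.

a_0 = 4: 4/1  (≤ bound)
a_1 = 2: 9/2  (≤ bound)
a_2 = 1: 13/3  (≤ bound)
a_3 = 3: 48/11  (≤ bound)
a_4 = 1: 61/14  (≤ bound)
a_5 = 2: 170/39  (≤ bound)
a_6 = 8: 1421/326  (> 234, stop)

170/39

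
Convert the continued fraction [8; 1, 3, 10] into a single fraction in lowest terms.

Start with 10.
3 + 1/(10/1) = 3 + 1/10 = 31/10
1 + 1/(31/10) = 1 + 10/31 = 41/31
8 + 1/(41/31) = 8 + 31/41 = 359/41

359/41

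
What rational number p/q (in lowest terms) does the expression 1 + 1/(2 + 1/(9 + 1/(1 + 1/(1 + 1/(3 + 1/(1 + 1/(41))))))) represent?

Use the convergent recurrence hₖ = aₖ·hₖ₋₁ + hₖ₋₂ (and likewise for the denominators kₖ):
a_0 = 1: 1/1
a_1 = 2: 3/2
a_2 = 9: 28/19
a_3 = 1: 31/21
a_4 = 1: 59/40
a_5 = 3: 208/141
a_6 = 1: 267/181
a_7 = 41: 11155/7562

11155/7562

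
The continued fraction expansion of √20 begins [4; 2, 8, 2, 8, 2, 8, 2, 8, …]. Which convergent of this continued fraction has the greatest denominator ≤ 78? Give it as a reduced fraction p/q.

161/36

List convergents until the denominator exceeds the bound:
a_0 = 4: 4/1  (≤ bound)
a_1 = 2: 9/2  (≤ bound)
a_2 = 8: 76/17  (≤ bound)
a_3 = 2: 161/36  (≤ bound)
a_4 = 8: 1364/305  (> 78, stop)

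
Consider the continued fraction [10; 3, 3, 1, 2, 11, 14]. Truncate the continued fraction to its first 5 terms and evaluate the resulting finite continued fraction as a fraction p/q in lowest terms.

Start with 2.
1 + 1/(2/1) = 1 + 1/2 = 3/2
3 + 1/(3/2) = 3 + 2/3 = 11/3
3 + 1/(11/3) = 3 + 3/11 = 36/11
10 + 1/(36/11) = 10 + 11/36 = 371/36

371/36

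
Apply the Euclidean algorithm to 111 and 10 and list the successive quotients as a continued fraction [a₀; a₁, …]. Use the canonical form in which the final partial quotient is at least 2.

[11; 10]

111 ÷ 10 → quotient 11, remainder 1
10 ÷ 1 → quotient 10, remainder 0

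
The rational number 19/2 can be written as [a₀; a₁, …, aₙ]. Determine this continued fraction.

19 = 9·2 + 1, so a_0 = 9
2 = 2·1 + 0, so a_1 = 2

[9; 2]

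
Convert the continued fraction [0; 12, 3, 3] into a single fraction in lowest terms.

10/123

a_0 = 0: 0/1
a_1 = 12: 1/12
a_2 = 3: 3/37
a_3 = 3: 10/123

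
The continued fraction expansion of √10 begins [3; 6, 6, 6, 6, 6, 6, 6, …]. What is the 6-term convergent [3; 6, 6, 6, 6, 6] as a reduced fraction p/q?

27379/8658

Work from the innermost term outward:
Start with 6.
6 + 1/(6/1) = 6 + 1/6 = 37/6
6 + 1/(37/6) = 6 + 6/37 = 228/37
6 + 1/(228/37) = 6 + 37/228 = 1405/228
6 + 1/(1405/228) = 6 + 228/1405 = 8658/1405
3 + 1/(8658/1405) = 3 + 1405/8658 = 27379/8658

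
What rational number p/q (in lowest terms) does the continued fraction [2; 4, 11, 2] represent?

a_0 = 2: 2/1
a_1 = 4: 9/4
a_2 = 11: 101/45
a_3 = 2: 211/94

211/94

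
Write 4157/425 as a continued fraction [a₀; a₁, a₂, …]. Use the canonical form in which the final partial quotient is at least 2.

[9; 1, 3, 1, 1, 3, 13]

4157 = 9·425 + 332, so a_0 = 9
425 = 1·332 + 93, so a_1 = 1
332 = 3·93 + 53, so a_2 = 3
93 = 1·53 + 40, so a_3 = 1
53 = 1·40 + 13, so a_4 = 1
40 = 3·13 + 1, so a_5 = 3
13 = 13·1 + 0, so a_6 = 13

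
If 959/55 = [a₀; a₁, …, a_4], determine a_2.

Run the Euclidean algorithm, recording each quotient:
⌊959/55⌋ = 17, remainder 24
⌊55/24⌋ = 2, remainder 7
⌊24/7⌋ = 3, remainder 3

3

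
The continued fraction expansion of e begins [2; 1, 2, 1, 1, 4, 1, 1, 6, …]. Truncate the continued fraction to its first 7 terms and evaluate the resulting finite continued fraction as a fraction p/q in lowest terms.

106/39

Compute successive convergents:
a_0 = 2: 2/1
a_1 = 1: 3/1
a_2 = 2: 8/3
a_3 = 1: 11/4
a_4 = 1: 19/7
a_5 = 4: 87/32
a_6 = 1: 106/39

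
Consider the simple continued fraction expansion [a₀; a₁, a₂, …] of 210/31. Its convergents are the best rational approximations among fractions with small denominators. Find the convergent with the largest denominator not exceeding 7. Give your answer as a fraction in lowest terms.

a_0 = 6: 6/1  (≤ bound)
a_1 = 1: 7/1  (≤ bound)
a_2 = 3: 27/4  (≤ bound)
a_3 = 2: 61/9  (> 7, stop)

27/4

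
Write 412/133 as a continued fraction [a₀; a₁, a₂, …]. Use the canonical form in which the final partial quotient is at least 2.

[3; 10, 4, 3]

412 = 3·133 + 13, so a_0 = 3
133 = 10·13 + 3, so a_1 = 10
13 = 4·3 + 1, so a_2 = 4
3 = 3·1 + 0, so a_3 = 3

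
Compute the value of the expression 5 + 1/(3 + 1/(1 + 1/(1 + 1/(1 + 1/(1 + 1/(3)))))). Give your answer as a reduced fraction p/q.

Start with 3.
1 + 1/(3/1) = 1 + 1/3 = 4/3
1 + 1/(4/3) = 1 + 3/4 = 7/4
1 + 1/(7/4) = 1 + 4/7 = 11/7
1 + 1/(11/7) = 1 + 7/11 = 18/11
3 + 1/(18/11) = 3 + 11/18 = 65/18
5 + 1/(65/18) = 5 + 18/65 = 343/65

343/65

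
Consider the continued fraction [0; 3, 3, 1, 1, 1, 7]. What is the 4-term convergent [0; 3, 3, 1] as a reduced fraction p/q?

4/13

Start with 1.
3 + 1/(1/1) = 3 + 1/1 = 4/1
3 + 1/(4/1) = 3 + 1/4 = 13/4
0 + 1/(13/4) = 0 + 4/13 = 4/13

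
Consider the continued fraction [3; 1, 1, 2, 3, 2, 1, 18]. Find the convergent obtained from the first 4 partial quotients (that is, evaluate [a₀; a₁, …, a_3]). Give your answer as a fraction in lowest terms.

Collapse the nested fraction from the inside out:
Start with 2.
1 + 1/(2/1) = 1 + 1/2 = 3/2
1 + 1/(3/2) = 1 + 2/3 = 5/3
3 + 1/(5/3) = 3 + 3/5 = 18/5

18/5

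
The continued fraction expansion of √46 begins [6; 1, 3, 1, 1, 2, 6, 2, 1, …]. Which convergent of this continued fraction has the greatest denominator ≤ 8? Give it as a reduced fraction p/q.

a_0 = 6: 6/1  (≤ bound)
a_1 = 1: 7/1  (≤ bound)
a_2 = 3: 27/4  (≤ bound)
a_3 = 1: 34/5  (≤ bound)
a_4 = 1: 61/9  (> 8, stop)

34/5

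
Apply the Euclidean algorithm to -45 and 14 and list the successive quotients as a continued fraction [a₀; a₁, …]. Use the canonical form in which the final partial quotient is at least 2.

Run the Euclidean algorithm, recording each quotient:
-45 ÷ 14 → quotient -4, remainder 11
14 ÷ 11 → quotient 1, remainder 3
11 ÷ 3 → quotient 3, remainder 2
3 ÷ 2 → quotient 1, remainder 1
2 ÷ 1 → quotient 2, remainder 0

[-4; 1, 3, 1, 2]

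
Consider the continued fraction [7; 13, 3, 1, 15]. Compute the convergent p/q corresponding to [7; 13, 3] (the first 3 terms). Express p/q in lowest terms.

283/40

Start with 3.
13 + 1/(3/1) = 13 + 1/3 = 40/3
7 + 1/(40/3) = 7 + 3/40 = 283/40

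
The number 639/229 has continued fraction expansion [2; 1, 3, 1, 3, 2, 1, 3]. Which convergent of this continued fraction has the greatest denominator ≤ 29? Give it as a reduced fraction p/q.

53/19

a_0 = 2: 2/1  (≤ bound)
a_1 = 1: 3/1  (≤ bound)
a_2 = 3: 11/4  (≤ bound)
a_3 = 1: 14/5  (≤ bound)
a_4 = 3: 53/19  (≤ bound)
a_5 = 2: 120/43  (> 29, stop)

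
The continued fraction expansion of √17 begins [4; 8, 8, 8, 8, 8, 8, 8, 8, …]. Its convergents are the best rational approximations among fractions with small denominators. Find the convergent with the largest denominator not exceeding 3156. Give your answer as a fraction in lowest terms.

a_0 = 4: 4/1  (≤ bound)
a_1 = 8: 33/8  (≤ bound)
a_2 = 8: 268/65  (≤ bound)
a_3 = 8: 2177/528  (≤ bound)
a_4 = 8: 17684/4289  (> 3156, stop)

2177/528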